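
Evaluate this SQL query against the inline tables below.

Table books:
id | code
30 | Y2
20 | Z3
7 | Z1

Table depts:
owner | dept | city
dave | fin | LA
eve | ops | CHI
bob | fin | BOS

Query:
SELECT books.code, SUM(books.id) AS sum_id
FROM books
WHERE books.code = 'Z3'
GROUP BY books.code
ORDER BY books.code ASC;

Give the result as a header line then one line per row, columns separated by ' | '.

After WHERE (1 rows):
books.id | books.code
20 | Z3
After GROUP BY (1 rows):
books.code | sum_id
Z3 | 20
After ORDER BY (1 rows):
books.code | sum_id
Z3 | 20

== RESULT ==
books.code | sum_id
Z3 | 20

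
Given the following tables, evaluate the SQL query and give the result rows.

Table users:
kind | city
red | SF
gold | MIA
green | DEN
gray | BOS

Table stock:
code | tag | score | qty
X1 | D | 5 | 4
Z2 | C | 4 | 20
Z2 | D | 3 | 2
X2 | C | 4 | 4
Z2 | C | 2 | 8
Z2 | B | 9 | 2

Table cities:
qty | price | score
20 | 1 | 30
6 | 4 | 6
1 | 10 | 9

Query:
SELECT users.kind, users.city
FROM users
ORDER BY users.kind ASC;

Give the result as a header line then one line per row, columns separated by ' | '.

== RESULT ==
users.kind | users.city
gold | MIA
gray | BOS
green | DEN
red | SF

Derivation:
After SELECT (4 rows):
users.kind | users.city
red | SF
gold | MIA
green | DEN
gray | BOS
After ORDER BY (4 rows):
users.kind | users.city
gold | MIA
gray | BOS
green | DEN
red | SF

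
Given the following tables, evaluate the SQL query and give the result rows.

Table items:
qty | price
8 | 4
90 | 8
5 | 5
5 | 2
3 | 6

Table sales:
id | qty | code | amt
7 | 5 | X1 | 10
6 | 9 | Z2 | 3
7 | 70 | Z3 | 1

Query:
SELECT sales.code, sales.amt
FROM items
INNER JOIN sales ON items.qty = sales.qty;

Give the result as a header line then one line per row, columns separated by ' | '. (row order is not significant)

After JOIN sales (2 rows):
items.qty | items.price | sales.id | sales.qty | sales.code | sales.amt
5 | 5 | 7 | 5 | X1 | 10
5 | 2 | 7 | 5 | X1 | 10
After SELECT (2 rows):
sales.code | sales.amt
X1 | 10
X1 | 10

== RESULT ==
sales.code | sales.amt
X1 | 10
X1 | 10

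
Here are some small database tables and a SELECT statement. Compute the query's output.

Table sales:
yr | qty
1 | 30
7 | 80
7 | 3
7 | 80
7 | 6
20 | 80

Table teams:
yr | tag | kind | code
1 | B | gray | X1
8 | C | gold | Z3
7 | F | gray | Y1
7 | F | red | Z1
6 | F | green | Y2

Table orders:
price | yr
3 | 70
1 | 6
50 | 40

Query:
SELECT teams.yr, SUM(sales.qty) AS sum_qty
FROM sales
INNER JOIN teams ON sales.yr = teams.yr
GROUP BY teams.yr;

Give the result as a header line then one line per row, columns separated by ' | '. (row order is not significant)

After JOIN teams (9 rows):
sales.yr | sales.qty | teams.yr | teams.tag | teams.kind | teams.code
1 | 30 | 1 | B | gray | X1
7 | 80 | 7 | F | gray | Y1
7 | 80 | 7 | F | red | Z1
7 | 3 | 7 | F | gray | Y1
7 | 3 | 7 | F | red | Z1
7 | 80 | 7 | F | gray | Y1
7 | 80 | 7 | F | red | Z1
7 | 6 | 7 | F | gray | Y1
7 | 6 | 7 | F | red | Z1
After GROUP BY (2 rows):
teams.yr | sum_qty
1 | 30
7 | 338

== RESULT ==
teams.yr | sum_qty
1 | 30
7 | 338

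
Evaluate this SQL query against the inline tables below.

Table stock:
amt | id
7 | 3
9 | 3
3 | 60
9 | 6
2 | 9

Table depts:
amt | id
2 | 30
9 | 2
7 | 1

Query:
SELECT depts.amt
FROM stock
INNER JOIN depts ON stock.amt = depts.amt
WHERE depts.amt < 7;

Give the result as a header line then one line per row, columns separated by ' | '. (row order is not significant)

After JOIN depts (4 rows):
stock.amt | stock.id | depts.amt | depts.id
7 | 3 | 7 | 1
9 | 3 | 9 | 2
9 | 6 | 9 | 2
2 | 9 | 2 | 30
After WHERE (1 rows):
stock.amt | stock.id | depts.amt | depts.id
2 | 9 | 2 | 30
After SELECT (1 rows):
depts.amt
2

== RESULT ==
depts.amt
2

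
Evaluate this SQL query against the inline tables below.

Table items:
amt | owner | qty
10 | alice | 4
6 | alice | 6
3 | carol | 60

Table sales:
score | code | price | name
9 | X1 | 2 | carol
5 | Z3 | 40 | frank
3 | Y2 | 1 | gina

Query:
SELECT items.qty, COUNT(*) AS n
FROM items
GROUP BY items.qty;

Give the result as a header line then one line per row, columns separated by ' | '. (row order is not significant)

== RESULT ==
items.qty | n
4 | 1
6 | 1
60 | 1

Derivation:
After GROUP BY (3 rows):
items.qty | n
4 | 1
6 | 1
60 | 1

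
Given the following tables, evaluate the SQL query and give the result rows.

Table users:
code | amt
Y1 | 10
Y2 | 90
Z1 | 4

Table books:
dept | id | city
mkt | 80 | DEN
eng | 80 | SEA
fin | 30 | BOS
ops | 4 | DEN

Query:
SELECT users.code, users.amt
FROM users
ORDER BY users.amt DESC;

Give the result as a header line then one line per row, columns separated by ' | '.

After SELECT (3 rows):
users.code | users.amt
Y1 | 10
Y2 | 90
Z1 | 4
After ORDER BY (3 rows):
users.code | users.amt
Y2 | 90
Y1 | 10
Z1 | 4

== RESULT ==
users.code | users.amt
Y2 | 90
Y1 | 10
Z1 | 4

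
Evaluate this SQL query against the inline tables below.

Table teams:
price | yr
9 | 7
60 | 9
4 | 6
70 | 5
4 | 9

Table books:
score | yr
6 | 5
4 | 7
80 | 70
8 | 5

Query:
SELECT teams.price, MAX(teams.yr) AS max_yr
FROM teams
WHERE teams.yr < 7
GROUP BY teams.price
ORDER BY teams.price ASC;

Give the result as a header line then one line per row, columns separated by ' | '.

== RESULT ==
teams.price | max_yr
4 | 6
70 | 5

Derivation:
After WHERE (2 rows):
teams.price | teams.yr
4 | 6
70 | 5
After GROUP BY (2 rows):
teams.price | max_yr
4 | 6
70 | 5
After ORDER BY (2 rows):
teams.price | max_yr
4 | 6
70 | 5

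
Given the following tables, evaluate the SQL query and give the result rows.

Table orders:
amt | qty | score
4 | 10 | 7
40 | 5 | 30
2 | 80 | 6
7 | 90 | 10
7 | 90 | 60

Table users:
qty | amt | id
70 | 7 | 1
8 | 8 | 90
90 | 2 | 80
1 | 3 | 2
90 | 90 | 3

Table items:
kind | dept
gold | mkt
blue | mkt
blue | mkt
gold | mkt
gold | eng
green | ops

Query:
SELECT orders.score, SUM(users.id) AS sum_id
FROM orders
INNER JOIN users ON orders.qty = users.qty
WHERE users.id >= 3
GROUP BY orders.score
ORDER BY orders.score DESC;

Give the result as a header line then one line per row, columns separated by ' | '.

== RESULT ==
orders.score | sum_id
60 | 83
10 | 83

Derivation:
After JOIN users (4 rows):
orders.amt | orders.qty | orders.score | users.qty | users.amt | users.id
7 | 90 | 10 | 90 | 2 | 80
7 | 90 | 10 | 90 | 90 | 3
7 | 90 | 60 | 90 | 2 | 80
7 | 90 | 60 | 90 | 90 | 3
After WHERE (4 rows):
orders.amt | orders.qty | orders.score | users.qty | users.amt | users.id
7 | 90 | 10 | 90 | 2 | 80
7 | 90 | 10 | 90 | 90 | 3
7 | 90 | 60 | 90 | 2 | 80
7 | 90 | 60 | 90 | 90 | 3
After GROUP BY (2 rows):
orders.score | sum_id
10 | 83
60 | 83
After ORDER BY (2 rows):
orders.score | sum_id
60 | 83
10 | 83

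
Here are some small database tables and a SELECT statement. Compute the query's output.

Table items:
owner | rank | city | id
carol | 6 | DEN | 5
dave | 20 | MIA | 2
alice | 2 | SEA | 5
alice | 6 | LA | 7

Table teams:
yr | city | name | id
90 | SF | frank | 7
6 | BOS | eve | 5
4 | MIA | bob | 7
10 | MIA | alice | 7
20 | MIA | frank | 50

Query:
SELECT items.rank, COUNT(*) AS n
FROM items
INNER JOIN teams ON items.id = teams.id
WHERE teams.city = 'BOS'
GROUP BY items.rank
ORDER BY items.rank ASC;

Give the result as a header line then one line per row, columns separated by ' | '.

After JOIN teams (5 rows):
items.owner | items.rank | items.city | items.id | teams.yr | teams.city | teams.name | teams.id
carol | 6 | DEN | 5 | 6 | BOS | eve | 5
alice | 2 | SEA | 5 | 6 | BOS | eve | 5
alice | 6 | LA | 7 | 90 | SF | frank | 7
alice | 6 | LA | 7 | 4 | MIA | bob | 7
alice | 6 | LA | 7 | 10 | MIA | alice | 7
After WHERE (2 rows):
items.owner | items.rank | items.city | items.id | teams.yr | teams.city | teams.name | teams.id
carol | 6 | DEN | 5 | 6 | BOS | eve | 5
alice | 2 | SEA | 5 | 6 | BOS | eve | 5
After GROUP BY (2 rows):
items.rank | n
6 | 1
2 | 1
After ORDER BY (2 rows):
items.rank | n
2 | 1
6 | 1

== RESULT ==
items.rank | n
2 | 1
6 | 1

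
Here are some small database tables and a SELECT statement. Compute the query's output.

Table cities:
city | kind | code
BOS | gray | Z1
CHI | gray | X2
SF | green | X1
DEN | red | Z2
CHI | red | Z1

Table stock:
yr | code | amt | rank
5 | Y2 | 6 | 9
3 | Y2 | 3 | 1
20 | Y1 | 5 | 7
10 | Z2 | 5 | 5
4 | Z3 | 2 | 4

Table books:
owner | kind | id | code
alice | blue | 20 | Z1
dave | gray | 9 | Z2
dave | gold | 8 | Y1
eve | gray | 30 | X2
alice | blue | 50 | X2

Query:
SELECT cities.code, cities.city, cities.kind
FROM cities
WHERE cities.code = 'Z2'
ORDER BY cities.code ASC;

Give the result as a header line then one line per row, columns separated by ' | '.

After WHERE (1 rows):
cities.city | cities.kind | cities.code
DEN | red | Z2
After SELECT (1 rows):
cities.code | cities.city | cities.kind
Z2 | DEN | red
After ORDER BY (1 rows):
cities.code | cities.city | cities.kind
Z2 | DEN | red

== RESULT ==
cities.code | cities.city | cities.kind
Z2 | DEN | red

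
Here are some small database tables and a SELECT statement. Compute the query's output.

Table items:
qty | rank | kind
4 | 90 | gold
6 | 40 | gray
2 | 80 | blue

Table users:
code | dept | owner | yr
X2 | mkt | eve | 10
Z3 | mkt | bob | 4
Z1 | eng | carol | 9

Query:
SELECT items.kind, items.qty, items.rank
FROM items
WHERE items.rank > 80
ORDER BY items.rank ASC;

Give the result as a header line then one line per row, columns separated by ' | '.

After WHERE (1 rows):
items.qty | items.rank | items.kind
4 | 90 | gold
After SELECT (1 rows):
items.kind | items.qty | items.rank
gold | 4 | 90
After ORDER BY (1 rows):
items.kind | items.qty | items.rank
gold | 4 | 90

== RESULT ==
items.kind | items.qty | items.rank
gold | 4 | 90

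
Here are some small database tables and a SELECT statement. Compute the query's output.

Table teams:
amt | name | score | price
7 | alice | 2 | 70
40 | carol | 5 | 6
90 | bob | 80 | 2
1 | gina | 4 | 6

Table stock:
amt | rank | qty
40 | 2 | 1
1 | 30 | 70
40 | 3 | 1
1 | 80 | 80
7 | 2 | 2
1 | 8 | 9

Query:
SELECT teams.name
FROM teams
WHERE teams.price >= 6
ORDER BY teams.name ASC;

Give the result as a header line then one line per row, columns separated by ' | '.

== RESULT ==
teams.name
alice
carol
gina

Derivation:
After WHERE (3 rows):
teams.amt | teams.name | teams.score | teams.price
7 | alice | 2 | 70
40 | carol | 5 | 6
1 | gina | 4 | 6
After SELECT (3 rows):
teams.name
alice
carol
gina
After ORDER BY (3 rows):
teams.name
alice
carol
gina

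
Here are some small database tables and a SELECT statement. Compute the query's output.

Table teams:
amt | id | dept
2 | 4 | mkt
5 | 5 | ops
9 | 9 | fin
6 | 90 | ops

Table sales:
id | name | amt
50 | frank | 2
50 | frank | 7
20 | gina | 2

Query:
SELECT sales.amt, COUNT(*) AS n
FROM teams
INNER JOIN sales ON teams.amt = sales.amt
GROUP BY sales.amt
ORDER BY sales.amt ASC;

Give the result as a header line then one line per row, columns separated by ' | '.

After JOIN sales (2 rows):
teams.amt | teams.id | teams.dept | sales.id | sales.name | sales.amt
2 | 4 | mkt | 50 | frank | 2
2 | 4 | mkt | 20 | gina | 2
After GROUP BY (1 rows):
sales.amt | n
2 | 2
After ORDER BY (1 rows):
sales.amt | n
2 | 2

== RESULT ==
sales.amt | n
2 | 2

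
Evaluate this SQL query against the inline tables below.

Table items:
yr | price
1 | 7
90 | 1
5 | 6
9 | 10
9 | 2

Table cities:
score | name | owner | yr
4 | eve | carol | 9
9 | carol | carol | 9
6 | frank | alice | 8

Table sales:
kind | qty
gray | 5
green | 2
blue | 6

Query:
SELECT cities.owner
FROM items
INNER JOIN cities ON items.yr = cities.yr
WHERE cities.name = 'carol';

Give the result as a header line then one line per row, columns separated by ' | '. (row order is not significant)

== RESULT ==
cities.owner
carol
carol

Derivation:
After JOIN cities (4 rows):
items.yr | items.price | cities.score | cities.name | cities.owner | cities.yr
9 | 10 | 4 | eve | carol | 9
9 | 10 | 9 | carol | carol | 9
9 | 2 | 4 | eve | carol | 9
9 | 2 | 9 | carol | carol | 9
After WHERE (2 rows):
items.yr | items.price | cities.score | cities.name | cities.owner | cities.yr
9 | 10 | 9 | carol | carol | 9
9 | 2 | 9 | carol | carol | 9
After SELECT (2 rows):
cities.owner
carol
carol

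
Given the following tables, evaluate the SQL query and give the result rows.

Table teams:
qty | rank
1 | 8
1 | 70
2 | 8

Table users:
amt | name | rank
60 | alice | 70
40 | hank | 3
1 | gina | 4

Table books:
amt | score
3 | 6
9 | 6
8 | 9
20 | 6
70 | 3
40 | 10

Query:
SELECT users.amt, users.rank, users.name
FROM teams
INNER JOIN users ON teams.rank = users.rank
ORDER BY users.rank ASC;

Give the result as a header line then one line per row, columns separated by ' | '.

After JOIN users (1 rows):
teams.qty | teams.rank | users.amt | users.name | users.rank
1 | 70 | 60 | alice | 70
After SELECT (1 rows):
users.amt | users.rank | users.name
60 | 70 | alice
After ORDER BY (1 rows):
users.amt | users.rank | users.name
60 | 70 | alice

== RESULT ==
users.amt | users.rank | users.name
60 | 70 | alice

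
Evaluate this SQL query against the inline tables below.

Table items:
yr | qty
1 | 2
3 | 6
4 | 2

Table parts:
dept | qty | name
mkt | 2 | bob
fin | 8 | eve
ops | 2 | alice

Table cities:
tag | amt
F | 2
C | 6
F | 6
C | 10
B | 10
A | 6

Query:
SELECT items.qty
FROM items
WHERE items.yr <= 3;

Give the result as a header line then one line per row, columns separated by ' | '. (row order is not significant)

== RESULT ==
items.qty
2
6

Derivation:
After WHERE (2 rows):
items.yr | items.qty
1 | 2
3 | 6
After SELECT (2 rows):
items.qty
2
6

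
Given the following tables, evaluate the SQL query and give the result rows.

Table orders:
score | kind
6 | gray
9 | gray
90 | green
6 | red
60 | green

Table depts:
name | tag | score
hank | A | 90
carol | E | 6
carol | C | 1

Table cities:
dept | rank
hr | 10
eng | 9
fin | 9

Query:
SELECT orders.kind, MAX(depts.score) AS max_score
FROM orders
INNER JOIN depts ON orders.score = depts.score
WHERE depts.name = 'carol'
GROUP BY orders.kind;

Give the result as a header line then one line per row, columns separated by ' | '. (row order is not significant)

== RESULT ==
orders.kind | max_score
gray | 6
red | 6

Derivation:
After JOIN depts (3 rows):
orders.score | orders.kind | depts.name | depts.tag | depts.score
6 | gray | carol | E | 6
90 | green | hank | A | 90
6 | red | carol | E | 6
After WHERE (2 rows):
orders.score | orders.kind | depts.name | depts.tag | depts.score
6 | gray | carol | E | 6
6 | red | carol | E | 6
After GROUP BY (2 rows):
orders.kind | max_score
gray | 6
red | 6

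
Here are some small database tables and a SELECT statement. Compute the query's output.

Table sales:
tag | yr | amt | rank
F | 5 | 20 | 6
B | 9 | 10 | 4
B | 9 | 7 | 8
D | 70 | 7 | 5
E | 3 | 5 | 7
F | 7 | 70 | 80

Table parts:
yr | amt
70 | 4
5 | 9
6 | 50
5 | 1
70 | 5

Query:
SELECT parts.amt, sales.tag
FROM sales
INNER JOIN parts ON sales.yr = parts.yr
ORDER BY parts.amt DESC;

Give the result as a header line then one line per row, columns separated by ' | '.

After JOIN parts (4 rows):
sales.tag | sales.yr | sales.amt | sales.rank | parts.yr | parts.amt
F | 5 | 20 | 6 | 5 | 9
F | 5 | 20 | 6 | 5 | 1
D | 70 | 7 | 5 | 70 | 4
D | 70 | 7 | 5 | 70 | 5
After SELECT (4 rows):
parts.amt | sales.tag
9 | F
1 | F
4 | D
5 | D
After ORDER BY (4 rows):
parts.amt | sales.tag
9 | F
5 | D
4 | D
1 | F

== RESULT ==
parts.amt | sales.tag
9 | F
5 | D
4 | D
1 | F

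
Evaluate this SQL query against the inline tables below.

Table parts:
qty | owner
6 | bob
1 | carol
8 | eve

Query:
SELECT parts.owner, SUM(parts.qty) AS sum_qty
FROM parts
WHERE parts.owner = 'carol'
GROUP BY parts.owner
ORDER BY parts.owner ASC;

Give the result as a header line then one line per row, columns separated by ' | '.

== RESULT ==
parts.owner | sum_qty
carol | 1

Derivation:
After WHERE (1 rows):
parts.qty | parts.owner
1 | carol
After GROUP BY (1 rows):
parts.owner | sum_qty
carol | 1
After ORDER BY (1 rows):
parts.owner | sum_qty
carol | 1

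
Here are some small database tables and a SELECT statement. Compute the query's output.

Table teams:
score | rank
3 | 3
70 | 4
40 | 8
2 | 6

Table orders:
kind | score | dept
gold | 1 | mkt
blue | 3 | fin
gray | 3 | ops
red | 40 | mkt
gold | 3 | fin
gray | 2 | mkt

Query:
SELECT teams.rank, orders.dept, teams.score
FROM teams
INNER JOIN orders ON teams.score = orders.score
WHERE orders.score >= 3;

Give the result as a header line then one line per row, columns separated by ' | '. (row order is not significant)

== RESULT ==
teams.rank | orders.dept | teams.score
3 | fin | 3
3 | ops | 3
3 | fin | 3
8 | mkt | 40

Derivation:
After JOIN orders (5 rows):
teams.score | teams.rank | orders.kind | orders.score | orders.dept
3 | 3 | blue | 3 | fin
3 | 3 | gray | 3 | ops
3 | 3 | gold | 3 | fin
40 | 8 | red | 40 | mkt
2 | 6 | gray | 2 | mkt
After WHERE (4 rows):
teams.score | teams.rank | orders.kind | orders.score | orders.dept
3 | 3 | blue | 3 | fin
3 | 3 | gray | 3 | ops
3 | 3 | gold | 3 | fin
40 | 8 | red | 40 | mkt
After SELECT (4 rows):
teams.rank | orders.dept | teams.score
3 | fin | 3
3 | ops | 3
3 | fin | 3
8 | mkt | 40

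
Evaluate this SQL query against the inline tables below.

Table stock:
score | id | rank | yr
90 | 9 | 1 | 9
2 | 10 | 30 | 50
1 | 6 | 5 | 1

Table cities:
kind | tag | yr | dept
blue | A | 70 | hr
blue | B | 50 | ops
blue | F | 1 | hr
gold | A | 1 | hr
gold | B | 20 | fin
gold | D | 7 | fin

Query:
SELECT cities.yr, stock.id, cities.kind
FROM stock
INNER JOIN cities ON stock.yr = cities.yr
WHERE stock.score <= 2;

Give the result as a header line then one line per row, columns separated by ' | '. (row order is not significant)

After JOIN cities (3 rows):
stock.score | stock.id | stock.rank | stock.yr | cities.kind | cities.tag | cities.yr | cities.dept
2 | 10 | 30 | 50 | blue | B | 50 | ops
1 | 6 | 5 | 1 | blue | F | 1 | hr
1 | 6 | 5 | 1 | gold | A | 1 | hr
After WHERE (3 rows):
stock.score | stock.id | stock.rank | stock.yr | cities.kind | cities.tag | cities.yr | cities.dept
2 | 10 | 30 | 50 | blue | B | 50 | ops
1 | 6 | 5 | 1 | blue | F | 1 | hr
1 | 6 | 5 | 1 | gold | A | 1 | hr
After SELECT (3 rows):
cities.yr | stock.id | cities.kind
50 | 10 | blue
1 | 6 | blue
1 | 6 | gold

== RESULT ==
cities.yr | stock.id | cities.kind
50 | 10 | blue
1 | 6 | blue
1 | 6 | gold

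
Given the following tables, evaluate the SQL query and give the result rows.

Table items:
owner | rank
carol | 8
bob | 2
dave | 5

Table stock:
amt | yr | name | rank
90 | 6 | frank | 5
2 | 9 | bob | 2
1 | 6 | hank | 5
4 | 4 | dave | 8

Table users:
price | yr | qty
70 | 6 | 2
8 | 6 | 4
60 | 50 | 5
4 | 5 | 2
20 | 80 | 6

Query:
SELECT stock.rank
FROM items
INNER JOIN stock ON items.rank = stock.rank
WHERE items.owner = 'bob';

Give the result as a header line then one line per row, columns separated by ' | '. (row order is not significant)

== RESULT ==
stock.rank
2

Derivation:
After JOIN stock (4 rows):
items.owner | items.rank | stock.amt | stock.yr | stock.name | stock.rank
carol | 8 | 4 | 4 | dave | 8
bob | 2 | 2 | 9 | bob | 2
dave | 5 | 90 | 6 | frank | 5
dave | 5 | 1 | 6 | hank | 5
After WHERE (1 rows):
items.owner | items.rank | stock.amt | stock.yr | stock.name | stock.rank
bob | 2 | 2 | 9 | bob | 2
After SELECT (1 rows):
stock.rank
2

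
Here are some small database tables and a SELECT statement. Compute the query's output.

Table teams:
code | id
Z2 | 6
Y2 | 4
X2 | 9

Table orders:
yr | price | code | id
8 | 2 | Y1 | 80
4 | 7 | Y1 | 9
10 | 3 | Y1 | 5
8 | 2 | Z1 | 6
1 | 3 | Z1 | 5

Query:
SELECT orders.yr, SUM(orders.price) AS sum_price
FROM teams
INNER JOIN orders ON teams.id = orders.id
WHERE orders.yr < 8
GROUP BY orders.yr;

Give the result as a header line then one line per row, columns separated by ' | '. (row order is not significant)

After JOIN orders (2 rows):
teams.code | teams.id | orders.yr | orders.price | orders.code | orders.id
Z2 | 6 | 8 | 2 | Z1 | 6
X2 | 9 | 4 | 7 | Y1 | 9
After WHERE (1 rows):
teams.code | teams.id | orders.yr | orders.price | orders.code | orders.id
X2 | 9 | 4 | 7 | Y1 | 9
After GROUP BY (1 rows):
orders.yr | sum_price
4 | 7

== RESULT ==
orders.yr | sum_price
4 | 7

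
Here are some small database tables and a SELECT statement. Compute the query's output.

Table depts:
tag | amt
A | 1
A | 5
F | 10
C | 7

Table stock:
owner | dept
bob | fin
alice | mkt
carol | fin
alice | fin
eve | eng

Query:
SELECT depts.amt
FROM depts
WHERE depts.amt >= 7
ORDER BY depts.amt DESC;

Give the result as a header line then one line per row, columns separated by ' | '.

After WHERE (2 rows):
depts.tag | depts.amt
F | 10
C | 7
After SELECT (2 rows):
depts.amt
10
7
After ORDER BY (2 rows):
depts.amt
10
7

== RESULT ==
depts.amt
10
7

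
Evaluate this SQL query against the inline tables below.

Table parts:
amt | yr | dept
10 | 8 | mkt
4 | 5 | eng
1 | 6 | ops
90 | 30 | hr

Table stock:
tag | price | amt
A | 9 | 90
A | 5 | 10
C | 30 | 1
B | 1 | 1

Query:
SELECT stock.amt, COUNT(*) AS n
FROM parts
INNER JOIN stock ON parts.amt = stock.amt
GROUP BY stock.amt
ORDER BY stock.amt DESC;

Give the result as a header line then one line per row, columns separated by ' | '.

After JOIN stock (4 rows):
parts.amt | parts.yr | parts.dept | stock.tag | stock.price | stock.amt
10 | 8 | mkt | A | 5 | 10
1 | 6 | ops | C | 30 | 1
1 | 6 | ops | B | 1 | 1
90 | 30 | hr | A | 9 | 90
After GROUP BY (3 rows):
stock.amt | n
10 | 1
1 | 2
90 | 1
After ORDER BY (3 rows):
stock.amt | n
90 | 1
10 | 1
1 | 2

== RESULT ==
stock.amt | n
90 | 1
10 | 1
1 | 2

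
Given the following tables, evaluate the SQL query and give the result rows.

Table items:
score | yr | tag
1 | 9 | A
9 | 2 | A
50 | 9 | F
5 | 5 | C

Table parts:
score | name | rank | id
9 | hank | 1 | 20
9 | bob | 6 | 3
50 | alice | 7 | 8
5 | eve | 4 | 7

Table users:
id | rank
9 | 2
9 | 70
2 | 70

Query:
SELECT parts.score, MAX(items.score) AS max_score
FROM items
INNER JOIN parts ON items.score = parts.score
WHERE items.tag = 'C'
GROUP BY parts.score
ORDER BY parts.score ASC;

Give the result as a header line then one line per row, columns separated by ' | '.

After JOIN parts (4 rows):
items.score | items.yr | items.tag | parts.score | parts.name | parts.rank | parts.id
9 | 2 | A | 9 | hank | 1 | 20
9 | 2 | A | 9 | bob | 6 | 3
50 | 9 | F | 50 | alice | 7 | 8
5 | 5 | C | 5 | eve | 4 | 7
After WHERE (1 rows):
items.score | items.yr | items.tag | parts.score | parts.name | parts.rank | parts.id
5 | 5 | C | 5 | eve | 4 | 7
After GROUP BY (1 rows):
parts.score | max_score
5 | 5
After ORDER BY (1 rows):
parts.score | max_score
5 | 5

== RESULT ==
parts.score | max_score
5 | 5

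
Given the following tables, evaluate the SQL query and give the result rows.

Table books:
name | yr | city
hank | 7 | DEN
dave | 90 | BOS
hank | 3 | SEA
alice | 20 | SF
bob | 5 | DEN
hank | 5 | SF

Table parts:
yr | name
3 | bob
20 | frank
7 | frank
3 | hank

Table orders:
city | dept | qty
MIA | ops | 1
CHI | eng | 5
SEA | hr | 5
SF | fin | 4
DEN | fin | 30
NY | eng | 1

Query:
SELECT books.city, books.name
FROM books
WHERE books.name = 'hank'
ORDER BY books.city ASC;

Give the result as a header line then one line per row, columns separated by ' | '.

== RESULT ==
books.city | books.name
DEN | hank
SEA | hank
SF | hank

Derivation:
After WHERE (3 rows):
books.name | books.yr | books.city
hank | 7 | DEN
hank | 3 | SEA
hank | 5 | SF
After SELECT (3 rows):
books.city | books.name
DEN | hank
SEA | hank
SF | hank
After ORDER BY (3 rows):
books.city | books.name
DEN | hank
SEA | hank
SF | hank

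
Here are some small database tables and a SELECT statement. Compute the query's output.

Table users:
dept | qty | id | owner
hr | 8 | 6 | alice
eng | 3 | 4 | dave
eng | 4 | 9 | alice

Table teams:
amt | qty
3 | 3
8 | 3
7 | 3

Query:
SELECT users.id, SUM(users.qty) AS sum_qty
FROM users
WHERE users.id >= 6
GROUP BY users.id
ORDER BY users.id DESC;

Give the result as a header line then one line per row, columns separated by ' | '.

After WHERE (2 rows):
users.dept | users.qty | users.id | users.owner
hr | 8 | 6 | alice
eng | 4 | 9 | alice
After GROUP BY (2 rows):
users.id | sum_qty
6 | 8
9 | 4
After ORDER BY (2 rows):
users.id | sum_qty
9 | 4
6 | 8

== RESULT ==
users.id | sum_qty
9 | 4
6 | 8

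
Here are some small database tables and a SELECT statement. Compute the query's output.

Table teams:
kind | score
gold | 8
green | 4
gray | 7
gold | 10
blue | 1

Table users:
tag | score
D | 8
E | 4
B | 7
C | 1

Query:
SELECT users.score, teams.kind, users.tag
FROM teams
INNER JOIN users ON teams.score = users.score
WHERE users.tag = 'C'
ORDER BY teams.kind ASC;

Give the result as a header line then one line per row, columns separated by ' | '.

After JOIN users (4 rows):
teams.kind | teams.score | users.tag | users.score
gold | 8 | D | 8
green | 4 | E | 4
gray | 7 | B | 7
blue | 1 | C | 1
After WHERE (1 rows):
teams.kind | teams.score | users.tag | users.score
blue | 1 | C | 1
After SELECT (1 rows):
users.score | teams.kind | users.tag
1 | blue | C
After ORDER BY (1 rows):
users.score | teams.kind | users.tag
1 | blue | C

== RESULT ==
users.score | teams.kind | users.tag
1 | blue | C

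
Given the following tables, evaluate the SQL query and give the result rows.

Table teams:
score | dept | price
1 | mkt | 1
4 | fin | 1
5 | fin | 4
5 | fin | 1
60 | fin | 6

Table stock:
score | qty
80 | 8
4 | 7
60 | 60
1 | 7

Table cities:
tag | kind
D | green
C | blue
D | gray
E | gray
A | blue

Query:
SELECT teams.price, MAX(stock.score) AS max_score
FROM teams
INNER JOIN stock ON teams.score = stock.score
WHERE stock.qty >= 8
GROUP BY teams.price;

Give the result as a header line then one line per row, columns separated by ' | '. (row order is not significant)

== RESULT ==
teams.price | max_score
6 | 60

Derivation:
After JOIN stock (3 rows):
teams.score | teams.dept | teams.price | stock.score | stock.qty
1 | mkt | 1 | 1 | 7
4 | fin | 1 | 4 | 7
60 | fin | 6 | 60 | 60
After WHERE (1 rows):
teams.score | teams.dept | teams.price | stock.score | stock.qty
60 | fin | 6 | 60 | 60
After GROUP BY (1 rows):
teams.price | max_score
6 | 60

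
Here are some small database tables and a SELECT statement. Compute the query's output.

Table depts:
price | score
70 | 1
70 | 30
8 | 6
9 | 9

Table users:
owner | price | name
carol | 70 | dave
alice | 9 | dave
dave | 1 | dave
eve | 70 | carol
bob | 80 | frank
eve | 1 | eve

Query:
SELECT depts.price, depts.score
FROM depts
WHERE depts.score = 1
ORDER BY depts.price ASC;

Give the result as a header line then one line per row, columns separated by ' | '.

After WHERE (1 rows):
depts.price | depts.score
70 | 1
After SELECT (1 rows):
depts.price | depts.score
70 | 1
After ORDER BY (1 rows):
depts.price | depts.score
70 | 1

== RESULT ==
depts.price | depts.score
70 | 1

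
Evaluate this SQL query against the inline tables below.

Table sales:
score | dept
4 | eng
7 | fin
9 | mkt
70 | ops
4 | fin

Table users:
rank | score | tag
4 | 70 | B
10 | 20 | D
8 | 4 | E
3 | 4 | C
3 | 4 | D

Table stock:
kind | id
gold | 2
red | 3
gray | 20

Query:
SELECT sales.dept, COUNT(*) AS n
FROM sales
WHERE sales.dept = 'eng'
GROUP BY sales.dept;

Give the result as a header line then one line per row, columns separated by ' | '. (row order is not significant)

After WHERE (1 rows):
sales.score | sales.dept
4 | eng
After GROUP BY (1 rows):
sales.dept | n
eng | 1

== RESULT ==
sales.dept | n
eng | 1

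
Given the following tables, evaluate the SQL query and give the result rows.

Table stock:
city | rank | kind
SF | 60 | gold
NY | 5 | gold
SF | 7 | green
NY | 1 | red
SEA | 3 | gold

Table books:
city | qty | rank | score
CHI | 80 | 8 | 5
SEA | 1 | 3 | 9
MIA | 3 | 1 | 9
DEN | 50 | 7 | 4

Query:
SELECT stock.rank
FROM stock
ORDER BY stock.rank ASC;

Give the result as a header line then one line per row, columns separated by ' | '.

== RESULT ==
stock.rank
1
3
5
7
60

Derivation:
After SELECT (5 rows):
stock.rank
60
5
7
1
3
After ORDER BY (5 rows):
stock.rank
1
3
5
7
60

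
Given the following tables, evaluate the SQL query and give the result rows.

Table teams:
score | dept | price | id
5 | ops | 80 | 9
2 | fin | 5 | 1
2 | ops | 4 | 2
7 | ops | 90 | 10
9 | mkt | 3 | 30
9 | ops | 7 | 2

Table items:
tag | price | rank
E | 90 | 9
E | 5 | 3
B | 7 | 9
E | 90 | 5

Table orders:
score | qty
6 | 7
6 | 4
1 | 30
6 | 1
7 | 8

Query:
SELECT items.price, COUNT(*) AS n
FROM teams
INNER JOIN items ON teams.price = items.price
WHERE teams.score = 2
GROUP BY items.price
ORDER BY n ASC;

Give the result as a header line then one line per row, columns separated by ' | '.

After JOIN items (4 rows):
teams.score | teams.dept | teams.price | teams.id | items.tag | items.price | items.rank
2 | fin | 5 | 1 | E | 5 | 3
7 | ops | 90 | 10 | E | 90 | 9
7 | ops | 90 | 10 | E | 90 | 5
9 | ops | 7 | 2 | B | 7 | 9
After WHERE (1 rows):
teams.score | teams.dept | teams.price | teams.id | items.tag | items.price | items.rank
2 | fin | 5 | 1 | E | 5 | 3
After GROUP BY (1 rows):
items.price | n
5 | 1
After ORDER BY (1 rows):
items.price | n
5 | 1

== RESULT ==
items.price | n
5 | 1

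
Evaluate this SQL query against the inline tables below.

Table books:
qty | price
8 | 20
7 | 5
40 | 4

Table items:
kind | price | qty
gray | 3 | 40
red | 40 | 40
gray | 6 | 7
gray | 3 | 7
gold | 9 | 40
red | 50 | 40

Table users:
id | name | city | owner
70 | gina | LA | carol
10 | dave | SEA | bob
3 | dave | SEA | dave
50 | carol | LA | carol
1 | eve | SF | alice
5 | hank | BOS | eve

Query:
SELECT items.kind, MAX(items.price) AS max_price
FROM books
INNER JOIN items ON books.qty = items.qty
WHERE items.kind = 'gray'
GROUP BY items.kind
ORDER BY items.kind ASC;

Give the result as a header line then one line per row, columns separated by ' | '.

== RESULT ==
items.kind | max_price
gray | 6

Derivation:
After JOIN items (6 rows):
books.qty | books.price | items.kind | items.price | items.qty
7 | 5 | gray | 6 | 7
7 | 5 | gray | 3 | 7
40 | 4 | gray | 3 | 40
40 | 4 | red | 40 | 40
40 | 4 | gold | 9 | 40
40 | 4 | red | 50 | 40
After WHERE (3 rows):
books.qty | books.price | items.kind | items.price | items.qty
7 | 5 | gray | 6 | 7
7 | 5 | gray | 3 | 7
40 | 4 | gray | 3 | 40
After GROUP BY (1 rows):
items.kind | max_price
gray | 6
After ORDER BY (1 rows):
items.kind | max_price
gray | 6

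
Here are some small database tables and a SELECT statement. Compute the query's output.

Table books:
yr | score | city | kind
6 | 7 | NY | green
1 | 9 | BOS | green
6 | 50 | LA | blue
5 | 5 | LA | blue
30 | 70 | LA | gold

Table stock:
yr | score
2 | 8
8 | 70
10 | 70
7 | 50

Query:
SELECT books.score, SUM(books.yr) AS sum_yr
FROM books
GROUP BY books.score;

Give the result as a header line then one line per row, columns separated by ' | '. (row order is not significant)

== RESULT ==
books.score | sum_yr
7 | 6
9 | 1
50 | 6
5 | 5
70 | 30

Derivation:
After GROUP BY (5 rows):
books.score | sum_yr
7 | 6
9 | 1
50 | 6
5 | 5
70 | 30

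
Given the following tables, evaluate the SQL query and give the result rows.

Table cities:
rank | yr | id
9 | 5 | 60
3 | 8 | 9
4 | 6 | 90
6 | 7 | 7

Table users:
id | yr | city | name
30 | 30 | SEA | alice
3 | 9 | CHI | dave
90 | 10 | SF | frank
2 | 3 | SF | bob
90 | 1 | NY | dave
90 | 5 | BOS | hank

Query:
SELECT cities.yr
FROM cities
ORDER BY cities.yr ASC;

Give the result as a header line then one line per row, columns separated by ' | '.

After SELECT (4 rows):
cities.yr
5
8
6
7
After ORDER BY (4 rows):
cities.yr
5
6
7
8

== RESULT ==
cities.yr
5
6
7
8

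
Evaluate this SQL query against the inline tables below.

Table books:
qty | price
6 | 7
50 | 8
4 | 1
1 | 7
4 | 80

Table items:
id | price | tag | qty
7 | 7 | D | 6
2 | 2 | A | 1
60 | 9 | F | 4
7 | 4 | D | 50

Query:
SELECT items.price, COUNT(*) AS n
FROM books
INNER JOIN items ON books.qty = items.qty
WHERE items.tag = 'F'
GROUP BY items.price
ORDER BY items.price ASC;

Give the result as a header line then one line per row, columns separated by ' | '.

After JOIN items (5 rows):
books.qty | books.price | items.id | items.price | items.tag | items.qty
6 | 7 | 7 | 7 | D | 6
50 | 8 | 7 | 4 | D | 50
4 | 1 | 60 | 9 | F | 4
1 | 7 | 2 | 2 | A | 1
4 | 80 | 60 | 9 | F | 4
After WHERE (2 rows):
books.qty | books.price | items.id | items.price | items.tag | items.qty
4 | 1 | 60 | 9 | F | 4
4 | 80 | 60 | 9 | F | 4
After GROUP BY (1 rows):
items.price | n
9 | 2
After ORDER BY (1 rows):
items.price | n
9 | 2

== RESULT ==
items.price | n
9 | 2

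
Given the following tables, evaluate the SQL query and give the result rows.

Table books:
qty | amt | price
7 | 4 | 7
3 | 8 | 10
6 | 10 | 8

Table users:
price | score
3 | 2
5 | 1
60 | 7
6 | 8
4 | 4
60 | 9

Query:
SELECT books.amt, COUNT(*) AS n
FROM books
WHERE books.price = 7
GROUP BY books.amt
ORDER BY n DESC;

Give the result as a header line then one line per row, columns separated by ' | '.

== RESULT ==
books.amt | n
4 | 1

Derivation:
After WHERE (1 rows):
books.qty | books.amt | books.price
7 | 4 | 7
After GROUP BY (1 rows):
books.amt | n
4 | 1
After ORDER BY (1 rows):
books.amt | n
4 | 1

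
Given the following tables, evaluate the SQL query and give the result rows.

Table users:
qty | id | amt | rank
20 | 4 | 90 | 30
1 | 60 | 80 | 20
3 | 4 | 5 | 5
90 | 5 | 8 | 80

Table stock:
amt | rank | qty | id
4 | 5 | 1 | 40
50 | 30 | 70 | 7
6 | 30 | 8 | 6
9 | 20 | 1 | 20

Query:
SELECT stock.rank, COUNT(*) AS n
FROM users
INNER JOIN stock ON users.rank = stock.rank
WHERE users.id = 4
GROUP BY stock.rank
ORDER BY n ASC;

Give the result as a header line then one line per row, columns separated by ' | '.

After JOIN stock (4 rows):
users.qty | users.id | users.amt | users.rank | stock.amt | stock.rank | stock.qty | stock.id
20 | 4 | 90 | 30 | 50 | 30 | 70 | 7
20 | 4 | 90 | 30 | 6 | 30 | 8 | 6
1 | 60 | 80 | 20 | 9 | 20 | 1 | 20
3 | 4 | 5 | 5 | 4 | 5 | 1 | 40
After WHERE (3 rows):
users.qty | users.id | users.amt | users.rank | stock.amt | stock.rank | stock.qty | stock.id
20 | 4 | 90 | 30 | 50 | 30 | 70 | 7
20 | 4 | 90 | 30 | 6 | 30 | 8 | 6
3 | 4 | 5 | 5 | 4 | 5 | 1 | 40
After GROUP BY (2 rows):
stock.rank | n
30 | 2
5 | 1
After ORDER BY (2 rows):
stock.rank | n
5 | 1
30 | 2

== RESULT ==
stock.rank | n
5 | 1
30 | 2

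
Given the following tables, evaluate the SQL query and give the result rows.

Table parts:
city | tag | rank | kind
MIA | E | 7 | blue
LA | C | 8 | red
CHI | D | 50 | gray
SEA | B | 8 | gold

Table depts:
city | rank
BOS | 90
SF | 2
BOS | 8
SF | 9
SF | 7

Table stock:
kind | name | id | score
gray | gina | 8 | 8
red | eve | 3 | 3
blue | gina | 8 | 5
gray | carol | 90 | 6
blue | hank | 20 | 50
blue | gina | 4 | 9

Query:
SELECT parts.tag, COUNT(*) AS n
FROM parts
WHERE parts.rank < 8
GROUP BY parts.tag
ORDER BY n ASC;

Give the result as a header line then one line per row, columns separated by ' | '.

After WHERE (1 rows):
parts.city | parts.tag | parts.rank | parts.kind
MIA | E | 7 | blue
After GROUP BY (1 rows):
parts.tag | n
E | 1
After ORDER BY (1 rows):
parts.tag | n
E | 1

== RESULT ==
parts.tag | n
E | 1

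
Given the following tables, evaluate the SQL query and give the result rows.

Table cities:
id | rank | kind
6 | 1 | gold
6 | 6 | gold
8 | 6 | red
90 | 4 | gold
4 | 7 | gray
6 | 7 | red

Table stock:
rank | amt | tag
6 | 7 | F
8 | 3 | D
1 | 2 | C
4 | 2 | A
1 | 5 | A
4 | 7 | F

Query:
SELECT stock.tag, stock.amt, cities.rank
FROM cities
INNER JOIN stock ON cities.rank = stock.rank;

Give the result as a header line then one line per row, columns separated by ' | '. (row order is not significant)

After JOIN stock (6 rows):
cities.id | cities.rank | cities.kind | stock.rank | stock.amt | stock.tag
6 | 1 | gold | 1 | 2 | C
6 | 1 | gold | 1 | 5 | A
6 | 6 | gold | 6 | 7 | F
8 | 6 | red | 6 | 7 | F
90 | 4 | gold | 4 | 2 | A
90 | 4 | gold | 4 | 7 | F
After SELECT (6 rows):
stock.tag | stock.amt | cities.rank
C | 2 | 1
A | 5 | 1
F | 7 | 6
F | 7 | 6
A | 2 | 4
F | 7 | 4

== RESULT ==
stock.tag | stock.amt | cities.rank
C | 2 | 1
A | 5 | 1
F | 7 | 6
F | 7 | 6
A | 2 | 4
F | 7 | 4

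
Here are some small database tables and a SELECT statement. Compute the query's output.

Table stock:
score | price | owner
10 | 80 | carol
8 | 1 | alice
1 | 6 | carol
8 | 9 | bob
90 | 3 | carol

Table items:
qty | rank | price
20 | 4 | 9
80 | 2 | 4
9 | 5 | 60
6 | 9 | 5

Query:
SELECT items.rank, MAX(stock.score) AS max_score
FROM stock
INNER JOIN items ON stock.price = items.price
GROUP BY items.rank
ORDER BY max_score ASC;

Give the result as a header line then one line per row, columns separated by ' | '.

After JOIN items (1 rows):
stock.score | stock.price | stock.owner | items.qty | items.rank | items.price
8 | 9 | bob | 20 | 4 | 9
After GROUP BY (1 rows):
items.rank | max_score
4 | 8
After ORDER BY (1 rows):
items.rank | max_score
4 | 8

== RESULT ==
items.rank | max_score
4 | 8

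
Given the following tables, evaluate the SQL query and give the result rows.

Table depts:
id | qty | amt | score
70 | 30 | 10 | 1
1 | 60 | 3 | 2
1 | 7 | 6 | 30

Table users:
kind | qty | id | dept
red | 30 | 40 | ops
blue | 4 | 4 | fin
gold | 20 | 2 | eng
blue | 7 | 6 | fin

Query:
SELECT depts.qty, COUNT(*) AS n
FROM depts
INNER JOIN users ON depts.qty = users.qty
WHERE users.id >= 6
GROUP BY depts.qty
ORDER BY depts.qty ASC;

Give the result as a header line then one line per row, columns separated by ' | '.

== RESULT ==
depts.qty | n
7 | 1
30 | 1

Derivation:
After JOIN users (2 rows):
depts.id | depts.qty | depts.amt | depts.score | users.kind | users.qty | users.id | users.dept
70 | 30 | 10 | 1 | red | 30 | 40 | ops
1 | 7 | 6 | 30 | blue | 7 | 6 | fin
After WHERE (2 rows):
depts.id | depts.qty | depts.amt | depts.score | users.kind | users.qty | users.id | users.dept
70 | 30 | 10 | 1 | red | 30 | 40 | ops
1 | 7 | 6 | 30 | blue | 7 | 6 | fin
After GROUP BY (2 rows):
depts.qty | n
30 | 1
7 | 1
After ORDER BY (2 rows):
depts.qty | n
7 | 1
30 | 1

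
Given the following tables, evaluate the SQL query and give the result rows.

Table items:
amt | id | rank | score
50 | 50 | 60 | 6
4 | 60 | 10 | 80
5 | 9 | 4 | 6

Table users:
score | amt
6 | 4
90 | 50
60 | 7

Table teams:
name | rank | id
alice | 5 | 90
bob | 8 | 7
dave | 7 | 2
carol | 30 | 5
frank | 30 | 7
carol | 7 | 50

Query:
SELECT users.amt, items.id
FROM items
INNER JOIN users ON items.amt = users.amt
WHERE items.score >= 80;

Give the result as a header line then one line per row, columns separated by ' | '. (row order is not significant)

== RESULT ==
users.amt | items.id
4 | 60

Derivation:
After JOIN users (2 rows):
items.amt | items.id | items.rank | items.score | users.score | users.amt
50 | 50 | 60 | 6 | 90 | 50
4 | 60 | 10 | 80 | 6 | 4
After WHERE (1 rows):
items.amt | items.id | items.rank | items.score | users.score | users.amt
4 | 60 | 10 | 80 | 6 | 4
After SELECT (1 rows):
users.amt | items.id
4 | 60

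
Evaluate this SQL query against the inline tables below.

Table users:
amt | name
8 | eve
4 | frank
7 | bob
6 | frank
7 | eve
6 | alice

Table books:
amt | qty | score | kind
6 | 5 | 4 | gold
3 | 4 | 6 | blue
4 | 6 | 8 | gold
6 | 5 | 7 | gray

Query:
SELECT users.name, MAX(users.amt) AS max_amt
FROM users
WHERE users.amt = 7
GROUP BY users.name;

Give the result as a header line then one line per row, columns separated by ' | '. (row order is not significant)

== RESULT ==
users.name | max_amt
bob | 7
eve | 7

Derivation:
After WHERE (2 rows):
users.amt | users.name
7 | bob
7 | eve
After GROUP BY (2 rows):
users.name | max_amt
bob | 7
eve | 7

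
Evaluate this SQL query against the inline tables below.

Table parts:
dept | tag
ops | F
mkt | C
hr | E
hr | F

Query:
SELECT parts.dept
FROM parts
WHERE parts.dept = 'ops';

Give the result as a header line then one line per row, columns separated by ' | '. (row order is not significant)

After WHERE (1 rows):
parts.dept | parts.tag
ops | F
After SELECT (1 rows):
parts.dept
ops

== RESULT ==
parts.dept
ops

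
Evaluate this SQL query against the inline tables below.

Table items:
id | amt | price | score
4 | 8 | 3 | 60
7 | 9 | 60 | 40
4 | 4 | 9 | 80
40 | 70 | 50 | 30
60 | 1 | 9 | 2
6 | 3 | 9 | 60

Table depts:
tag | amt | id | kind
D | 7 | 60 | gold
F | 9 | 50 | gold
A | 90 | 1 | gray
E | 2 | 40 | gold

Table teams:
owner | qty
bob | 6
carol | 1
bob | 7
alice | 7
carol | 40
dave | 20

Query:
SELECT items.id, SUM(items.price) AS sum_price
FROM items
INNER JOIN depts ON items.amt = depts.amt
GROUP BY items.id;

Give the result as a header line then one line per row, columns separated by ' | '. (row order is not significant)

== RESULT ==
items.id | sum_price
7 | 60

Derivation:
After JOIN depts (1 rows):
items.id | items.amt | items.price | items.score | depts.tag | depts.amt | depts.id | depts.kind
7 | 9 | 60 | 40 | F | 9 | 50 | gold
After GROUP BY (1 rows):
items.id | sum_price
7 | 60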